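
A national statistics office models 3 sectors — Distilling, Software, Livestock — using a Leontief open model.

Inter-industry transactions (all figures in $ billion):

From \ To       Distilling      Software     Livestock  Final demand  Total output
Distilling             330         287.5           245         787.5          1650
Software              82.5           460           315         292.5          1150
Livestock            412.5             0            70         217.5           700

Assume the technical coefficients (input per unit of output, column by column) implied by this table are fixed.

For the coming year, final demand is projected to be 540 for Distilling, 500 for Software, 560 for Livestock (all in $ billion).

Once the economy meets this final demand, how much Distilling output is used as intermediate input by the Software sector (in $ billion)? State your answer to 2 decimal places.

z_DS = 450.35

Technical coefficients a_ij = z_ij / X_j:
  a_DD = 330/1650 = 0.20, a_SD = 82.5/1650 = 0.05, a_LD = 412.5/1650 = 0.25
  a_DS = 287.5/1150 = 0.25, a_SS = 460/1150 = 0.40, a_LS = 0/1150 = 0.00
  a_DL = 245/700 = 0.35, a_SL = 315/700 = 0.45, a_LL = 70/700 = 0.10
I − A =
  [   0.80    -0.25    -0.35]
  [  -0.05     0.60    -0.45]
  [  -0.25     0.00     0.90]
Cofactors of I−A, C_ij = (−1)^(i+j)·(minor ij) (rows/columns in the sector order above):
  C_11 = (0.60)(0.90) − (-0.45)(0.00) = 0.5400
  C_12 = −[(-0.05)(0.90) − (-0.45)(-0.25)] = 0.1575
  C_13 = (-0.05)(0.00) − (0.60)(-0.25) = 0.1500
  C_21 = −[(-0.25)(0.90) − (-0.35)(0.00)] = 0.2250
  C_22 = (0.80)(0.90) − (-0.35)(-0.25) = 0.6325
  C_23 = −[(0.80)(0.00) − (-0.25)(-0.25)] = 0.0625
  C_31 = (-0.25)(-0.45) − (-0.35)(0.60) = 0.3225
  C_32 = −[(0.80)(-0.45) − (-0.35)(-0.05)] = 0.3775
  C_33 = (0.80)(0.60) − (-0.25)(-0.05) = 0.4675
det(I−A) = Σ_j (I−A)_1j·C_1j = (0.80)(0.5400) + (-0.25)(0.1575) + (-0.35)(0.1500) = 0.340125
adj(I−A) = Cᵀ =
  [ 0.5400   0.2250   0.3225]
  [ 0.1575   0.6325   0.3775]
  [ 0.1500   0.0625   0.4675]
(I − A)⁻¹ = adj(I−A) / det(I−A) ≈
  [   1.5877     0.6615     0.9482]
  [   0.4631     1.8596     1.1099]
  [   0.4410     0.1838     1.3745]
First solve x = (I − A)⁻¹ d = adj(I−A)·d / det(I−A); in particular x_S = (0.1575·540 + 0.6325·500 + 0.3775·560) / 0.340125 = 612.70 / 0.340125 ≈ 1801.3965.
Intermediate flow from D to S: z_DS = a_DS · x_S = 0.25 × 612.70 / 0.340125 = 153.175 / 0.340125 ≈ 450.35.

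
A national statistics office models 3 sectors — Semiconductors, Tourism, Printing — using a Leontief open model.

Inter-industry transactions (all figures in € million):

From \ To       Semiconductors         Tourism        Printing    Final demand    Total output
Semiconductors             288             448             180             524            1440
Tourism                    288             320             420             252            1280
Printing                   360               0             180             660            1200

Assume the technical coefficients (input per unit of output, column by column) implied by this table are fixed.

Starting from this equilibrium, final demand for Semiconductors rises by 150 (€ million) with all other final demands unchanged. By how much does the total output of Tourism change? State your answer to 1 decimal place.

Δx_T = 98.6

Technical coefficients a_ij = z_ij / X_j:
  a_SS = 288/1440 = 0.20, a_TS = 288/1440 = 0.20, a_PS = 360/1440 = 0.25
  a_ST = 448/1280 = 0.35, a_TT = 320/1280 = 0.25, a_PT = 0/1280 = 0.00
  a_SP = 180/1200 = 0.15, a_TP = 420/1200 = 0.35, a_PP = 180/1200 = 0.15
I − A =
  [   0.80    -0.35    -0.15]
  [  -0.20     0.75    -0.35]
  [  -0.25     0.00     0.85]
Cofactors of I−A, C_ij = (−1)^(i+j)·(minor ij) (rows/columns in the sector order above):
  C_11 = (0.75)(0.85) − (-0.35)(0.00) = 0.6375
  C_12 = −[(-0.20)(0.85) − (-0.35)(-0.25)] = 0.2575
  C_13 = (-0.20)(0.00) − (0.75)(-0.25) = 0.1875
  C_21 = −[(-0.35)(0.85) − (-0.15)(0.00)] = 0.2975
  C_22 = (0.80)(0.85) − (-0.15)(-0.25) = 0.6425
  C_23 = −[(0.80)(0.00) − (-0.35)(-0.25)] = 0.0875
  C_31 = (-0.35)(-0.35) − (-0.15)(0.75) = 0.2350
  C_32 = −[(0.80)(-0.35) − (-0.15)(-0.20)] = 0.3100
  C_33 = (0.80)(0.75) − (-0.35)(-0.20) = 0.5300
det(I−A) = Σ_j (I−A)_1j·C_1j = (0.80)(0.6375) + (-0.35)(0.2575) + (-0.15)(0.1875) = 0.39175
adj(I−A) = Cᵀ =
  [ 0.6375   0.2975   0.2350]
  [ 0.2575   0.6425   0.3100]
  [ 0.1875   0.0875   0.5300]
(I − A)⁻¹ = adj(I−A) / det(I−A) ≈
  [   1.6273     0.7594     0.5999]
  [   0.6573     1.6401     0.7913]
  [   0.4786     0.2234     1.3529]
Δx = (I − A)⁻¹ Δd with Δd having +150 in the Semiconductors component and 0 elsewhere.
So Δx_T = L_TS · (+150), where L_TS = adj(I−A)_TS / det(I−A) = 0.2575 / 0.39175.
Δx_T = 0.2575 × (+150) / 0.39175 = 38.625 / 0.39175 ≈ 98.6.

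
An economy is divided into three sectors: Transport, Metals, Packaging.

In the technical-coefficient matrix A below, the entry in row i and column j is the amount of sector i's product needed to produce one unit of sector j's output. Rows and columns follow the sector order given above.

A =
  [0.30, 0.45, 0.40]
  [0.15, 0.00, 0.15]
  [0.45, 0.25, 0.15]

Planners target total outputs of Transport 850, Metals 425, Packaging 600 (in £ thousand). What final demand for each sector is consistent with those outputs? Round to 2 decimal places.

I − A =
  [   0.70    -0.45    -0.40]
  [  -0.15     1.00    -0.15]
  [  -0.45    -0.25     0.85]
d = (I − A) x:
  d_1 = (+0.70)·850 + (-0.45)·425 + (-0.40)·600 = 163.75
  d_2 = (-0.15)·850 + (+1.00)·425 + (-0.15)·600 = 207.50
  d_3 = (-0.45)·850 + (-0.25)·425 + (+0.85)·600 = 21.25

d_1 = 163.75, d_2 = 207.50, d_3 = 21.25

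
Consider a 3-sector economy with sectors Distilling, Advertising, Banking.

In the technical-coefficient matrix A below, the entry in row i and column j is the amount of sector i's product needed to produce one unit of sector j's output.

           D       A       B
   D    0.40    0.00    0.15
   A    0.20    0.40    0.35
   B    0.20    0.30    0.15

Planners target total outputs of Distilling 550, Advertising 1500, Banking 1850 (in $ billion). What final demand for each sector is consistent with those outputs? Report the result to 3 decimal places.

d_D = 52.500, d_A = 142.500, d_B = 1012.500

I − A =
  [   0.60     0.00    -0.15]
  [  -0.20     0.60    -0.35]
  [  -0.20    -0.30     0.85]
d = (I − A) x:
  d_D = (+0.60)·550 + (+0.00)·1500 + (-0.15)·1850 = 52.500
  d_A = (-0.20)·550 + (+0.60)·1500 + (-0.35)·1850 = 142.500
  d_B = (-0.20)·550 + (-0.30)·1500 + (+0.85)·1850 = 1012.500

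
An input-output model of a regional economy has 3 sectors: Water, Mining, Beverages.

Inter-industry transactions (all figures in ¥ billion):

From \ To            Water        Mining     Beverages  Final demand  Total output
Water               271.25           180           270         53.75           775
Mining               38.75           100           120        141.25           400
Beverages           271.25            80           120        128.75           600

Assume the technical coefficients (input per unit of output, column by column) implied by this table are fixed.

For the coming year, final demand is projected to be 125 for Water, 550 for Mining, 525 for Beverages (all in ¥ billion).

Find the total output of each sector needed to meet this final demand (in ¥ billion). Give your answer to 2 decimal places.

Technical coefficients a_ij = z_ij / X_j:
  a_11 = 271.25/775 = 0.35, a_21 = 38.75/775 = 0.05, a_31 = 271.25/775 = 0.35
  a_12 = 180/400 = 0.45, a_22 = 100/400 = 0.25, a_32 = 80/400 = 0.20
  a_13 = 270/600 = 0.45, a_23 = 120/600 = 0.20, a_33 = 120/600 = 0.20
I − A =
  [   0.65    -0.45    -0.45]
  [  -0.05     0.75    -0.20]
  [  -0.35    -0.20     0.80]
Cofactors of I−A, C_ij = (−1)^(i+j)·(minor ij) (rows/columns in the sector order above):
  C_11 = (0.75)(0.80) − (-0.20)(-0.20) = 0.5600
  C_12 = −[(-0.05)(0.80) − (-0.20)(-0.35)] = 0.1100
  C_13 = (-0.05)(-0.20) − (0.75)(-0.35) = 0.2725
  C_21 = −[(-0.45)(0.80) − (-0.45)(-0.20)] = 0.4500
  C_22 = (0.65)(0.80) − (-0.45)(-0.35) = 0.3625
  C_23 = −[(0.65)(-0.20) − (-0.45)(-0.35)] = 0.2875
  C_31 = (-0.45)(-0.20) − (-0.45)(0.75) = 0.4275
  C_32 = −[(0.65)(-0.20) − (-0.45)(-0.05)] = 0.1525
  C_33 = (0.65)(0.75) − (-0.45)(-0.05) = 0.4650
det(I−A) = Σ_j (I−A)_1j·C_1j = (0.65)(0.5600) + (-0.45)(0.1100) + (-0.45)(0.2725) = 0.191875
adj(I−A) = Cᵀ =
  [ 0.5600   0.4500   0.4275]
  [ 0.1100   0.3625   0.1525]
  [ 0.2725   0.2875   0.4650]
(I − A)⁻¹ = adj(I−A) / det(I−A) ≈
  [   2.9186     2.3453     2.2280]
  [   0.5733     1.8893     0.7948]
  [   1.4202     1.4984     2.4235]
x = (I − A)⁻¹ d = adj(I−A)·d / det(I−A), with det(I−A) = 0.191875:
  x_1 = (0.5600·125 + 0.4500·550 + 0.4275·525) / 0.191875 = 541.9375 / 0.191875 ≈ 2824.43
  x_2 = (0.1100·125 + 0.3625·550 + 0.1525·525) / 0.191875 = 293.1875 / 0.191875 ≈ 1528.01
  x_3 = (0.2725·125 + 0.2875·550 + 0.4650·525) / 0.191875 = 436.3125 / 0.191875 ≈ 2273.94

x_1 = 2824.43, x_2 = 1528.01, x_3 = 2273.94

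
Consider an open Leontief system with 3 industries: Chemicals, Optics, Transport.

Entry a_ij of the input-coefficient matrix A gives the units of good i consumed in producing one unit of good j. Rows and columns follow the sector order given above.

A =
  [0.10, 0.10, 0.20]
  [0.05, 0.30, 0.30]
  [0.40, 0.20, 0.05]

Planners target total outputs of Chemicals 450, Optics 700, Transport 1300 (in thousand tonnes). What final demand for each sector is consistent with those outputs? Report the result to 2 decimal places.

I − A =
  [   0.90    -0.10    -0.20]
  [  -0.05     0.70    -0.30]
  [  -0.40    -0.20     0.95]
d = (I − A) x:
  d_C = (+0.90)·450 + (-0.10)·700 + (-0.20)·1300 = 75.00
  d_O = (-0.05)·450 + (+0.70)·700 + (-0.30)·1300 = 77.50
  d_T = (-0.40)·450 + (-0.20)·700 + (+0.95)·1300 = 915.00

d_C = 75.00, d_O = 77.50, d_T = 915.00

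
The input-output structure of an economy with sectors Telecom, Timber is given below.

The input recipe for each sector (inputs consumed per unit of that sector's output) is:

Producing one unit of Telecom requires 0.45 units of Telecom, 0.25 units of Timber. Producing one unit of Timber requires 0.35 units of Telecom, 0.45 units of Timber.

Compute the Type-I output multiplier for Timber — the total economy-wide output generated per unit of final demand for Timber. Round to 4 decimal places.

I − A =
  [   0.55    -0.35]
  [  -0.25     0.55]
det(I−A) = (0.55)(0.55) − (-0.35)(-0.25) = 0.2150
adj(I−A) = [[0.55, 0.35], [0.25, 0.55]]
(I − A)⁻¹ = adj(I−A) / det(I−A) ≈
  [   2.55814     1.62791]
  [   1.16279     2.55814]
The output multiplier for sector j is the column-j sum of the Leontief inverse (I − A)⁻¹ = adj(I−A) / det(I−A).
Column 2 of adj(I−A): (0.35, 0.55); det(I−A) = 0.2150.
m_2 = (0.35 + 0.55) / 0.2150 = 0.90 / 0.2150 ≈ 4.1860.

m_2 = 4.1860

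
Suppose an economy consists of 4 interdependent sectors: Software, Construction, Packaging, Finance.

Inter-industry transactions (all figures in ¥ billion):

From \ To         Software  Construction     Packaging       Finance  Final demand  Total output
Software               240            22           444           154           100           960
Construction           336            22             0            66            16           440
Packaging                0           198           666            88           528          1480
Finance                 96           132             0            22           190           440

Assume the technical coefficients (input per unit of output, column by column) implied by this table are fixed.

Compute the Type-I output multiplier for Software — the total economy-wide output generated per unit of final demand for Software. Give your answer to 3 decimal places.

m_1 = 3.928

Technical coefficients a_ij = z_ij / X_j:
  a_11 = 240/960 = 0.25, a_21 = 336/960 = 0.35, a_31 = 0/960 = 0.00, a_41 = 96/960 = 0.10
  a_12 = 22/440 = 0.05, a_22 = 22/440 = 0.05, a_32 = 198/440 = 0.45, a_42 = 132/440 = 0.30
  a_13 = 444/1480 = 0.30, a_23 = 0/1480 = 0.00, a_33 = 666/1480 = 0.45, a_43 = 0/1480 = 0.00
  a_14 = 154/440 = 0.35, a_24 = 66/440 = 0.15, a_34 = 88/440 = 0.20, a_44 = 22/440 = 0.05
I − A =
  [   0.75    -0.05    -0.30    -0.35]
  [  -0.35     0.95     0.00    -0.15]
  [   0.00    -0.45     0.55    -0.20]
  [  -0.10    -0.30     0.00     0.95]
Compute the cofactors C_ij = (−1)^(i+j)·(3×3 minor ij) of I−A; the adjugate is their transpose:
adj(I−A) = Cᵀ =
  [ 0.471625   0.230125   0.257250   0.264250]
  [ 0.191125   0.366625   0.104250   0.150250]
  [ 0.196375   0.350875   0.555750   0.244750]
  [ 0.110000   0.140000   0.060000   0.335000]
det(I−A) = Σ_j (I−A)_1j·C_1j = (0.75)(0.471625) + (-0.05)(0.191125) + (-0.30)(0.196375) + (-0.35)(0.110000) = 0.24675
(I − A)⁻¹ = adj(I−A) / det(I−A) ≈
  [   1.9113     0.9326     1.0426     1.0709]
  [   0.7746     1.4858     0.4225     0.6089]
  [   0.7958     1.4220     2.2523     0.9919]
  [   0.4458     0.5674     0.2432     1.3576]
The output multiplier for sector j is the column-j sum of the Leontief inverse (I − A)⁻¹ = adj(I−A) / det(I−A).
Column 1 of adj(I−A): (0.471625, 0.191125, 0.196375, 0.110000); det(I−A) = 0.24675.
m_1 = (0.471625 + 0.191125 + 0.196375 + 0.110000) / 0.24675 = 0.969125 / 0.24675 ≈ 3.928.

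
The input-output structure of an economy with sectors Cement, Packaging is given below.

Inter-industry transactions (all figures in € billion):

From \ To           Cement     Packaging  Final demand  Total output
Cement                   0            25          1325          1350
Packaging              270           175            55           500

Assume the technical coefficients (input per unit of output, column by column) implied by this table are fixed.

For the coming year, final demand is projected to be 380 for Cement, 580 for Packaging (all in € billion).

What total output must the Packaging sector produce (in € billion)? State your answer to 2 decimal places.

x_P = 1025.00

Technical coefficients a_ij = z_ij / X_j:
  a_CC = 0/1350 = 0.00, a_PC = 270/1350 = 0.20
  a_CP = 25/500 = 0.05, a_PP = 175/500 = 0.35
I − A =
  [   1.00    -0.05]
  [  -0.20     0.65]
det(I−A) = (1.00)(0.65) − (-0.05)(-0.20) = 0.6400
adj(I−A) = [[0.65, 0.05], [0.20, 1.00]]
(I − A)⁻¹ = adj(I−A) / det(I−A) ≈
  [   1.0156     0.0781]
  [   0.3125     1.5625]
x = (I − A)⁻¹ d = adj(I−A)·d / det(I−A), with det(I−A) = 0.6400:
  x_C = (0.65·380 + 0.05·580) / 0.6400 = 276.00 / 0.6400 = 431.25
  x_P = (0.20·380 + 1.00·580) / 0.6400 = 656.00 / 0.6400 = 1025.00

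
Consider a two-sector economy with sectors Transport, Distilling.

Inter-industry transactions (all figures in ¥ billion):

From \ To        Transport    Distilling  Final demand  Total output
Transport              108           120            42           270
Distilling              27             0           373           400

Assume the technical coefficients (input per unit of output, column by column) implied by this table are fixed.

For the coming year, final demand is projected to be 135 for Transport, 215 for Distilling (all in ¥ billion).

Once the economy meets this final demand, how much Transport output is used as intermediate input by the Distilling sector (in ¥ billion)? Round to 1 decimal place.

Technical coefficients a_ij = z_ij / X_j:
  a_11 = 108/270 = 0.40, a_21 = 27/270 = 0.10
  a_12 = 120/400 = 0.30, a_22 = 0/400 = 0.00
I − A =
  [   0.60    -0.30]
  [  -0.10     1.00]
det(I−A) = (0.60)(1.00) − (-0.30)(-0.10) = 0.5700
adj(I−A) = [[1.00, 0.30], [0.10, 0.60]]
(I − A)⁻¹ = adj(I−A) / det(I−A) ≈
  [   1.7544     0.5263]
  [   0.1754     1.0526]
First solve x = (I − A)⁻¹ d = adj(I−A)·d / det(I−A); in particular x_2 = (0.10·135 + 0.60·215) / 0.5700 = 142.50 / 0.5700 = 250.000.
Intermediate flow from 1 to 2: z_12 = a_12 · x_2 = 0.30 × 142.50 / 0.5700 = 42.75 / 0.5700 = 75.0.

z_12 = 75.0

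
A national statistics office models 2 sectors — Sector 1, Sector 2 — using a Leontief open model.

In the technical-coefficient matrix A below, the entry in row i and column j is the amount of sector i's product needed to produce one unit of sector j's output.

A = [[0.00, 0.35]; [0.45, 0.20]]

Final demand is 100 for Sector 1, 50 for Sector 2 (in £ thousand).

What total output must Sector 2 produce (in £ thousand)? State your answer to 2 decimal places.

x_2 = 147.86

I − A =
  [   1.00    -0.35]
  [  -0.45     0.80]
det(I−A) = (1.00)(0.80) − (-0.35)(-0.45) = 0.6425
adj(I−A) = [[0.80, 0.35], [0.45, 1.00]]
(I − A)⁻¹ = adj(I−A) / det(I−A) ≈
  [   1.2451     0.5447]
  [   0.7004     1.5564]
x = (I − A)⁻¹ d = adj(I−A)·d / det(I−A), with det(I−A) = 0.6425:
  x_1 = (0.80·100 + 0.35·50) / 0.6425 = 97.50 / 0.6425 ≈ 151.75
  x_2 = (0.45·100 + 1.00·50) / 0.6425 = 95.00 / 0.6425 ≈ 147.86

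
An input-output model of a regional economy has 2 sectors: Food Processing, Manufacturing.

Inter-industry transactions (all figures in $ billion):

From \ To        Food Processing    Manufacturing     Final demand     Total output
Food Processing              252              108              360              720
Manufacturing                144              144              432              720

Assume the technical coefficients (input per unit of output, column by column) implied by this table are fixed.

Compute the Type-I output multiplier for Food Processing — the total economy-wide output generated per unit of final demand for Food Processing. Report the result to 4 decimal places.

m_F = 2.0408

Technical coefficients a_ij = z_ij / X_j:
  a_FF = 252/720 = 0.35, a_MF = 144/720 = 0.20
  a_FM = 108/720 = 0.15, a_MM = 144/720 = 0.20
I − A =
  [   0.65    -0.15]
  [  -0.20     0.80]
det(I−A) = (0.65)(0.80) − (-0.15)(-0.20) = 0.4900
adj(I−A) = [[0.80, 0.15], [0.20, 0.65]]
(I − A)⁻¹ = adj(I−A) / det(I−A) ≈
  [   1.63265     0.30612]
  [   0.40816     1.32653]
The output multiplier for sector j is the column-j sum of the Leontief inverse (I − A)⁻¹ = adj(I−A) / det(I−A).
Column F of adj(I−A): (0.80, 0.20); det(I−A) = 0.4900.
m_F = (0.80 + 0.20) / 0.4900 = 1.00 / 0.4900 ≈ 2.0408.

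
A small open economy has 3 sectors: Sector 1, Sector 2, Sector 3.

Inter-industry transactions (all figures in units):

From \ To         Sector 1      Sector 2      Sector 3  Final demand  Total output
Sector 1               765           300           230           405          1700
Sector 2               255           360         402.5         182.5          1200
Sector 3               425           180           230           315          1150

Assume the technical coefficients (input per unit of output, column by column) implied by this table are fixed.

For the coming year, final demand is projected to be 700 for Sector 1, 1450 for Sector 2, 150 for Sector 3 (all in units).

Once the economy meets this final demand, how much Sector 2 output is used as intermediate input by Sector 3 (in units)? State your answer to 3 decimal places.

Technical coefficients a_ij = z_ij / X_j:
  a_11 = 765/1700 = 0.45, a_21 = 255/1700 = 0.15, a_31 = 425/1700 = 0.25
  a_12 = 300/1200 = 0.25, a_22 = 360/1200 = 0.30, a_32 = 180/1200 = 0.15
  a_13 = 230/1150 = 0.20, a_23 = 402.5/1150 = 0.35, a_33 = 230/1150 = 0.20
I − A =
  [   0.55    -0.25    -0.20]
  [  -0.15     0.70    -0.35]
  [  -0.25    -0.15     0.80]
Cofactors of I−A, C_ij = (−1)^(i+j)·(minor ij) (rows/columns in the sector order above):
  C_11 = (0.70)(0.80) − (-0.35)(-0.15) = 0.5075
  C_12 = −[(-0.15)(0.80) − (-0.35)(-0.25)] = 0.2075
  C_13 = (-0.15)(-0.15) − (0.70)(-0.25) = 0.1975
  C_21 = −[(-0.25)(0.80) − (-0.20)(-0.15)] = 0.2300
  C_22 = (0.55)(0.80) − (-0.20)(-0.25) = 0.3900
  C_23 = −[(0.55)(-0.15) − (-0.25)(-0.25)] = 0.1450
  C_31 = (-0.25)(-0.35) − (-0.20)(0.70) = 0.2275
  C_32 = −[(0.55)(-0.35) − (-0.20)(-0.15)] = 0.2225
  C_33 = (0.55)(0.70) − (-0.25)(-0.15) = 0.3475
det(I−A) = Σ_j (I−A)_1j·C_1j = (0.55)(0.5075) + (-0.25)(0.2075) + (-0.20)(0.1975) = 0.18775
adj(I−A) = Cᵀ =
  [ 0.5075   0.2300   0.2275]
  [ 0.2075   0.3900   0.2225]
  [ 0.1975   0.1450   0.3475]
(I − A)⁻¹ = adj(I−A) / det(I−A) ≈
  [   2.7031     1.2250     1.2117]
  [   1.1052     2.0772     1.1851]
  [   1.0519     0.7723     1.8509]
First solve x = (I − A)⁻¹ d = adj(I−A)·d / det(I−A); in particular x_3 = (0.1975·700 + 0.1450·1450 + 0.3475·150) / 0.18775 = 400.625 / 0.18775 ≈ 2133.82157.
Intermediate flow from 2 to 3: z_23 = a_23 · x_3 = 0.35 × 400.625 / 0.18775 = 140.21875 / 0.18775 ≈ 746.838.

z_23 = 746.838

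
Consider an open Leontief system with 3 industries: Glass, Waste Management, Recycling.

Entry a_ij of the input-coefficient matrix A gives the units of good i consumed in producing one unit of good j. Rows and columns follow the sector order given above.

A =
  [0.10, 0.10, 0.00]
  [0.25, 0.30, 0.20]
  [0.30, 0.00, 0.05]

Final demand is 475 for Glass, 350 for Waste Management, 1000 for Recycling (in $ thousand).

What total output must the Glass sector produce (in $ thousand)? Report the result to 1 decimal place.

I − A =
  [   0.90    -0.10     0.00]
  [  -0.25     0.70    -0.20]
  [  -0.30     0.00     0.95]
Cofactors of I−A, C_ij = (−1)^(i+j)·(minor ij) (rows/columns in the sector order above):
  C_11 = (0.70)(0.95) − (-0.20)(0.00) = 0.6650
  C_12 = −[(-0.25)(0.95) − (-0.20)(-0.30)] = 0.2975
  C_13 = (-0.25)(0.00) − (0.70)(-0.30) = 0.2100
  C_21 = −[(-0.10)(0.95) − (0.00)(0.00)] = 0.0950
  C_22 = (0.90)(0.95) − (0.00)(-0.30) = 0.8550
  C_23 = −[(0.90)(0.00) − (-0.10)(-0.30)] = 0.0300
  C_31 = (-0.10)(-0.20) − (0.00)(0.70) = 0.0200
  C_32 = −[(0.90)(-0.20) − (0.00)(-0.25)] = 0.1800
  C_33 = (0.90)(0.70) − (-0.10)(-0.25) = 0.6050
det(I−A) = Σ_j (I−A)_1j·C_1j = (0.90)(0.6650) + (-0.10)(0.2975) + (0.00)(0.2100) = 0.56875
adj(I−A) = Cᵀ =
  [ 0.6650   0.0950   0.0200]
  [ 0.2975   0.8550   0.1800]
  [ 0.2100   0.0300   0.6050]
(I − A)⁻¹ = adj(I−A) / det(I−A) ≈
  [   1.1692     0.1670     0.0352]
  [   0.5231     1.5033     0.3165]
  [   0.3692     0.0527     1.0637]
x = (I − A)⁻¹ d = adj(I−A)·d / det(I−A), with det(I−A) = 0.56875:
  x_G = (0.6650·475 + 0.0950·350 + 0.0200·1000) / 0.56875 = 369.125 / 0.56875 ≈ 649.0
  x_W = (0.2975·475 + 0.8550·350 + 0.1800·1000) / 0.56875 = 620.5625 / 0.56875 ≈ 1091.1
  x_R = (0.2100·475 + 0.0300·350 + 0.6050·1000) / 0.56875 = 715.25 / 0.56875 ≈ 1257.6

x_G = 649.0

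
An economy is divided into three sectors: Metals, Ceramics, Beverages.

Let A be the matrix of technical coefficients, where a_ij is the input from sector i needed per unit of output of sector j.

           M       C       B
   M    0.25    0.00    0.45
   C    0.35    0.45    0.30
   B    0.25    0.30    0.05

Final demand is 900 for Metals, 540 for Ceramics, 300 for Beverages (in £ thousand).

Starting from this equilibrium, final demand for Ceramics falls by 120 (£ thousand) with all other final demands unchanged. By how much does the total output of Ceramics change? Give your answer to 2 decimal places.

I − A =
  [   0.75     0.00    -0.45]
  [  -0.35     0.55    -0.30]
  [  -0.25    -0.30     0.95]
Cofactors of I−A, C_ij = (−1)^(i+j)·(minor ij) (rows/columns in the sector order above):
  C_11 = (0.55)(0.95) − (-0.30)(-0.30) = 0.4325
  C_12 = −[(-0.35)(0.95) − (-0.30)(-0.25)] = 0.4075
  C_13 = (-0.35)(-0.30) − (0.55)(-0.25) = 0.2425
  C_21 = −[(0.00)(0.95) − (-0.45)(-0.30)] = 0.1350
  C_22 = (0.75)(0.95) − (-0.45)(-0.25) = 0.6000
  C_23 = −[(0.75)(-0.30) − (0.00)(-0.25)] = 0.2250
  C_31 = (0.00)(-0.30) − (-0.45)(0.55) = 0.2475
  C_32 = −[(0.75)(-0.30) − (-0.45)(-0.35)] = 0.3825
  C_33 = (0.75)(0.55) − (0.00)(-0.35) = 0.4125
det(I−A) = Σ_j (I−A)_1j·C_1j = (0.75)(0.4325) + (0.00)(0.4075) + (-0.45)(0.2425) = 0.21525
adj(I−A) = Cᵀ =
  [ 0.4325   0.1350   0.2475]
  [ 0.4075   0.6000   0.3825]
  [ 0.2425   0.2250   0.4125]
(I − A)⁻¹ = adj(I−A) / det(I−A) ≈
  [   2.0093     0.6272     1.1498]
  [   1.8931     2.7875     1.7770]
  [   1.1266     1.0453     1.9164]
Δx = (I − A)⁻¹ Δd with Δd having -120 in the Ceramics component and 0 elsewhere.
So Δx_C = L_CC · (-120), where L_CC = adj(I−A)_CC / det(I−A) = 0.6000 / 0.21525.
Δx_C = 0.6000 × (-120) / 0.21525 = -72.00 / 0.21525 ≈ -334.49.

Δx_C = -334.49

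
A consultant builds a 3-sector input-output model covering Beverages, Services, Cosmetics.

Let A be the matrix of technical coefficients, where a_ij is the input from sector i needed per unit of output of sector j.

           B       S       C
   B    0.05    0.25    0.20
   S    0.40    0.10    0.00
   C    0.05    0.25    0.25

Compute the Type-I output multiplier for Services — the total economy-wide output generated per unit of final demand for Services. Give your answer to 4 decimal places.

I − A =
  [   0.95    -0.25    -0.20]
  [  -0.40     0.90     0.00]
  [  -0.05    -0.25     0.75]
Cofactors of I−A, C_ij = (−1)^(i+j)·(minor ij) (rows/columns in the sector order above):
  C_11 = (0.90)(0.75) − (0.00)(-0.25) = 0.6750
  C_12 = −[(-0.40)(0.75) − (0.00)(-0.05)] = 0.3000
  C_13 = (-0.40)(-0.25) − (0.90)(-0.05) = 0.1450
  C_21 = −[(-0.25)(0.75) − (-0.20)(-0.25)] = 0.2375
  C_22 = (0.95)(0.75) − (-0.20)(-0.05) = 0.7025
  C_23 = −[(0.95)(-0.25) − (-0.25)(-0.05)] = 0.2500
  C_31 = (-0.25)(0.00) − (-0.20)(0.90) = 0.1800
  C_32 = −[(0.95)(0.00) − (-0.20)(-0.40)] = 0.0800
  C_33 = (0.95)(0.90) − (-0.25)(-0.40) = 0.7550
det(I−A) = Σ_j (I−A)_1j·C_1j = (0.95)(0.6750) + (-0.25)(0.3000) + (-0.20)(0.1450) = 0.53725
adj(I−A) = Cᵀ =
  [ 0.6750   0.2375   0.1800]
  [ 0.3000   0.7025   0.0800]
  [ 0.1450   0.2500   0.7550]
(I − A)⁻¹ = adj(I−A) / det(I−A) ≈
  [   1.25640     0.44207     0.33504]
  [   0.55840     1.30758     0.14891]
  [   0.26989     0.46533     1.40530]
The output multiplier for sector j is the column-j sum of the Leontief inverse (I − A)⁻¹ = adj(I−A) / det(I−A).
Column S of adj(I−A): (0.2375, 0.7025, 0.2500); det(I−A) = 0.53725.
m_S = (0.2375 + 0.7025 + 0.2500) / 0.53725 = 1.19 / 0.53725 ≈ 2.2150.

m_S = 2.2150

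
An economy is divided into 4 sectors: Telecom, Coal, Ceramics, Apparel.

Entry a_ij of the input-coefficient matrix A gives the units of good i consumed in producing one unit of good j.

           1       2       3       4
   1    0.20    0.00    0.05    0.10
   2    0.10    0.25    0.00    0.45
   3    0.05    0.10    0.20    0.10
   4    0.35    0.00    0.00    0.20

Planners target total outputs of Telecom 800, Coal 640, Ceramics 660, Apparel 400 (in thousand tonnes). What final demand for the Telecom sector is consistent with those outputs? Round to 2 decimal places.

d_1 = 567.00

I − A =
  [   0.80     0.00    -0.05    -0.10]
  [  -0.10     0.75     0.00    -0.45]
  [  -0.05    -0.10     0.80    -0.10]
  [  -0.35     0.00     0.00     0.80]
d = (I − A) x:
  d_1 = (+0.80)·800 + (+0.00)·640 + (-0.05)·660 + (-0.10)·400 = 567.00
  d_2 = (-0.10)·800 + (+0.75)·640 + (+0.00)·660 + (-0.45)·400 = 220.00
  d_3 = (-0.05)·800 + (-0.10)·640 + (+0.80)·660 + (-0.10)·400 = 384.00
  d_4 = (-0.35)·800 + (+0.00)·640 + (+0.00)·660 + (+0.80)·400 = 40.00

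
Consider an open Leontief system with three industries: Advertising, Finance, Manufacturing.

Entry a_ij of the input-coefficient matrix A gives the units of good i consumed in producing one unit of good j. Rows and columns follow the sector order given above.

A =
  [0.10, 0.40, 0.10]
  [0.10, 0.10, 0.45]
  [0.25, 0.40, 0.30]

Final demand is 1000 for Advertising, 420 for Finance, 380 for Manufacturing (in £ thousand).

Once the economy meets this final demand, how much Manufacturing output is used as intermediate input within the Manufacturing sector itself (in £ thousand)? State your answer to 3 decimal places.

I − A =
  [   0.90    -0.40    -0.10]
  [  -0.10     0.90    -0.45]
  [  -0.25    -0.40     0.70]
Cofactors of I−A, C_ij = (−1)^(i+j)·(minor ij) (rows/columns in the sector order above):
  C_11 = (0.90)(0.70) − (-0.45)(-0.40) = 0.4500
  C_12 = −[(-0.10)(0.70) − (-0.45)(-0.25)] = 0.1825
  C_13 = (-0.10)(-0.40) − (0.90)(-0.25) = 0.2650
  C_21 = −[(-0.40)(0.70) − (-0.10)(-0.40)] = 0.3200
  C_22 = (0.90)(0.70) − (-0.10)(-0.25) = 0.6050
  C_23 = −[(0.90)(-0.40) − (-0.40)(-0.25)] = 0.4600
  C_31 = (-0.40)(-0.45) − (-0.10)(0.90) = 0.2700
  C_32 = −[(0.90)(-0.45) − (-0.10)(-0.10)] = 0.4150
  C_33 = (0.90)(0.90) − (-0.40)(-0.10) = 0.7700
det(I−A) = Σ_j (I−A)_1j·C_1j = (0.90)(0.4500) + (-0.40)(0.1825) + (-0.10)(0.2650) = 0.3055
adj(I−A) = Cᵀ =
  [ 0.4500   0.3200   0.2700]
  [ 0.1825   0.6050   0.4150]
  [ 0.2650   0.4600   0.7700]
(I − A)⁻¹ = adj(I−A) / det(I−A) ≈
  [   1.4730     1.0475     0.8838]
  [   0.5974     1.9804     1.3584]
  [   0.8674     1.5057     2.5205]
First solve x = (I − A)⁻¹ d = adj(I−A)·d / det(I−A); in particular x_3 = (0.2650·1000 + 0.4600·420 + 0.7700·380) / 0.3055 = 750.80 / 0.3055 ≈ 2457.61047.
Intermediate flow from 3 to 3: z_33 = a_33 · x_3 = 0.30 × 750.80 / 0.3055 = 225.24 / 0.3055 ≈ 737.283.

z_33 = 737.283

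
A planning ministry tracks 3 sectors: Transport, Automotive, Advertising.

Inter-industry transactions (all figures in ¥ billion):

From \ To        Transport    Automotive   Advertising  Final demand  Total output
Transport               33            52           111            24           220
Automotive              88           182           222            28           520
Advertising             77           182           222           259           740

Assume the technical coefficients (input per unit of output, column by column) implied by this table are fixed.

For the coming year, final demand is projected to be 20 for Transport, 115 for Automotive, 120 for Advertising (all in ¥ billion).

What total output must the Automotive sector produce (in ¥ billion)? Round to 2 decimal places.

Technical coefficients a_ij = z_ij / X_j:
  a_11 = 33/220 = 0.15, a_21 = 88/220 = 0.40, a_31 = 77/220 = 0.35
  a_12 = 52/520 = 0.10, a_22 = 182/520 = 0.35, a_32 = 182/520 = 0.35
  a_13 = 111/740 = 0.15, a_23 = 222/740 = 0.30, a_33 = 222/740 = 0.30
I − A =
  [   0.85    -0.10    -0.15]
  [  -0.40     0.65    -0.30]
  [  -0.35    -0.35     0.70]
Cofactors of I−A, C_ij = (−1)^(i+j)·(minor ij) (rows/columns in the sector order above):
  C_11 = (0.65)(0.70) − (-0.30)(-0.35) = 0.3500
  C_12 = −[(-0.40)(0.70) − (-0.30)(-0.35)] = 0.3850
  C_13 = (-0.40)(-0.35) − (0.65)(-0.35) = 0.3675
  C_21 = −[(-0.10)(0.70) − (-0.15)(-0.35)] = 0.1225
  C_22 = (0.85)(0.70) − (-0.15)(-0.35) = 0.5425
  C_23 = −[(0.85)(-0.35) − (-0.10)(-0.35)] = 0.3325
  C_31 = (-0.10)(-0.30) − (-0.15)(0.65) = 0.1275
  C_32 = −[(0.85)(-0.30) − (-0.15)(-0.40)] = 0.3150
  C_33 = (0.85)(0.65) − (-0.10)(-0.40) = 0.5125
det(I−A) = Σ_j (I−A)_1j·C_1j = (0.85)(0.3500) + (-0.10)(0.3850) + (-0.15)(0.3675) = 0.203875
adj(I−A) = Cᵀ =
  [ 0.3500   0.1225   0.1275]
  [ 0.3850   0.5425   0.3150]
  [ 0.3675   0.3325   0.5125]
(I − A)⁻¹ = adj(I−A) / det(I−A) ≈
  [   1.7167     0.6009     0.6254]
  [   1.8884     2.6609     1.5451]
  [   1.8026     1.6309     2.5138]
x = (I − A)⁻¹ d = adj(I−A)·d / det(I−A), with det(I−A) = 0.203875:
  x_1 = (0.3500·20 + 0.1225·115 + 0.1275·120) / 0.203875 = 36.3875 / 0.203875 ≈ 178.48
  x_2 = (0.3850·20 + 0.5425·115 + 0.3150·120) / 0.203875 = 107.8875 / 0.203875 ≈ 529.18
  x_3 = (0.3675·20 + 0.3325·115 + 0.5125·120) / 0.203875 = 107.0875 / 0.203875 ≈ 525.26

x_2 = 529.18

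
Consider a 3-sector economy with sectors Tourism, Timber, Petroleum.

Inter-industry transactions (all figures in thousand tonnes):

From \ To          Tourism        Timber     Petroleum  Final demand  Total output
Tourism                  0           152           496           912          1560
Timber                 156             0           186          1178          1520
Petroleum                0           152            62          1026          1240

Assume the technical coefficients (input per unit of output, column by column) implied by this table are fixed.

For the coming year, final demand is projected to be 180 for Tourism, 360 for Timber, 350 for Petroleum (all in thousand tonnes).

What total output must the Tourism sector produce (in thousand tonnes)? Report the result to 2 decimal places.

x_1 = 393.00

Technical coefficients a_ij = z_ij / X_j:
  a_11 = 0/1560 = 0.00, a_21 = 156/1560 = 0.10, a_31 = 0/1560 = 0.00
  a_12 = 152/1520 = 0.10, a_22 = 0/1520 = 0.00, a_32 = 152/1520 = 0.10
  a_13 = 496/1240 = 0.40, a_23 = 186/1240 = 0.15, a_33 = 62/1240 = 0.05
I − A =
  [   1.00    -0.10    -0.40]
  [  -0.10     1.00    -0.15]
  [   0.00    -0.10     0.95]
Cofactors of I−A, C_ij = (−1)^(i+j)·(minor ij) (rows/columns in the sector order above):
  C_11 = (1.00)(0.95) − (-0.15)(-0.10) = 0.9350
  C_12 = −[(-0.10)(0.95) − (-0.15)(0.00)] = 0.0950
  C_13 = (-0.10)(-0.10) − (1.00)(0.00) = 0.0100
  C_21 = −[(-0.10)(0.95) − (-0.40)(-0.10)] = 0.1350
  C_22 = (1.00)(0.95) − (-0.40)(0.00) = 0.9500
  C_23 = −[(1.00)(-0.10) − (-0.10)(0.00)] = 0.1000
  C_31 = (-0.10)(-0.15) − (-0.40)(1.00) = 0.4150
  C_32 = −[(1.00)(-0.15) − (-0.40)(-0.10)] = 0.1900
  C_33 = (1.00)(1.00) − (-0.10)(-0.10) = 0.9900
det(I−A) = Σ_j (I−A)_1j·C_1j = (1.00)(0.9350) + (-0.10)(0.0950) + (-0.40)(0.0100) = 0.9215
adj(I−A) = Cᵀ =
  [ 0.9350   0.1350   0.4150]
  [ 0.0950   0.9500   0.1900]
  [ 0.0100   0.1000   0.9900]
(I − A)⁻¹ = adj(I−A) / det(I−A) ≈
  [   1.0147     0.1465     0.4504]
  [   0.1031     1.0309     0.2062]
  [   0.0109     0.1085     1.0743]
x = (I − A)⁻¹ d = adj(I−A)·d / det(I−A), with det(I−A) = 0.9215:
  x_1 = (0.9350·180 + 0.1350·360 + 0.4150·350) / 0.9215 = 362.15 / 0.9215 ≈ 393.00
  x_2 = (0.0950·180 + 0.9500·360 + 0.1900·350) / 0.9215 = 425.60 / 0.9215 ≈ 461.86
  x_3 = (0.0100·180 + 0.1000·360 + 0.9900·350) / 0.9215 = 384.30 / 0.9215 ≈ 417.04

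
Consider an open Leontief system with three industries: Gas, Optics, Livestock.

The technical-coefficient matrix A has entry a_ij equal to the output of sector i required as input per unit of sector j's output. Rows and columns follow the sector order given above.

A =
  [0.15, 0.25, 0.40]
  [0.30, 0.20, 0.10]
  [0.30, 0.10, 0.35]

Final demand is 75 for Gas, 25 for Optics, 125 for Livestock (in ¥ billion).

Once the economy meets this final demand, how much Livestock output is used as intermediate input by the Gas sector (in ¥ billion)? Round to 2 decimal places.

z_31 = 96.31

I − A =
  [   0.85    -0.25    -0.40]
  [  -0.30     0.80    -0.10]
  [  -0.30    -0.10     0.65]
Cofactors of I−A, C_ij = (−1)^(i+j)·(minor ij) (rows/columns in the sector order above):
  C_11 = (0.80)(0.65) − (-0.10)(-0.10) = 0.5100
  C_12 = −[(-0.30)(0.65) − (-0.10)(-0.30)] = 0.2250
  C_13 = (-0.30)(-0.10) − (0.80)(-0.30) = 0.2700
  C_21 = −[(-0.25)(0.65) − (-0.40)(-0.10)] = 0.2025
  C_22 = (0.85)(0.65) − (-0.40)(-0.30) = 0.4325
  C_23 = −[(0.85)(-0.10) − (-0.25)(-0.30)] = 0.1600
  C_31 = (-0.25)(-0.10) − (-0.40)(0.80) = 0.3450
  C_32 = −[(0.85)(-0.10) − (-0.40)(-0.30)] = 0.2050
  C_33 = (0.85)(0.80) − (-0.25)(-0.30) = 0.6050
det(I−A) = Σ_j (I−A)_1j·C_1j = (0.85)(0.5100) + (-0.25)(0.2250) + (-0.40)(0.2700) = 0.26925
adj(I−A) = Cᵀ =
  [ 0.5100   0.2025   0.3450]
  [ 0.2250   0.4325   0.2050]
  [ 0.2700   0.1600   0.6050]
(I − A)⁻¹ = adj(I−A) / det(I−A) ≈
  [   1.8942     0.7521     1.2813]
  [   0.8357     1.6063     0.7614]
  [   1.0028     0.5942     2.2470]
First solve x = (I − A)⁻¹ d = adj(I−A)·d / det(I−A); in particular x_1 = (0.5100·75 + 0.2025·25 + 0.3450·125) / 0.26925 = 86.4375 / 0.26925 ≈ 321.0306.
Intermediate flow from 3 to 1: z_31 = a_31 · x_1 = 0.30 × 86.4375 / 0.26925 = 25.93125 / 0.26925 ≈ 96.31.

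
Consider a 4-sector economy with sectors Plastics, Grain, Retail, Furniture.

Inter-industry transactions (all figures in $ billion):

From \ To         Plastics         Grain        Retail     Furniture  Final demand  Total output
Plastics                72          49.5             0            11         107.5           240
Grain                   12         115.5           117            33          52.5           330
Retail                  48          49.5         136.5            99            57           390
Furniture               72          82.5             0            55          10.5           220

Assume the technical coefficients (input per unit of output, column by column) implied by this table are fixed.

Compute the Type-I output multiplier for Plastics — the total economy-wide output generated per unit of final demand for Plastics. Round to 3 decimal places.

m_P = 5.364

Technical coefficients a_ij = z_ij / X_j:
  a_PP = 72/240 = 0.30, a_GP = 12/240 = 0.05, a_RP = 48/240 = 0.20, a_FP = 72/240 = 0.30
  a_PG = 49.5/330 = 0.15, a_GG = 115.5/330 = 0.35, a_RG = 49.5/330 = 0.15, a_FG = 82.5/330 = 0.25
  a_PR = 0/390 = 0.00, a_GR = 117/390 = 0.30, a_RR = 136.5/390 = 0.35, a_FR = 0/390 = 0.00
  a_PF = 11/220 = 0.05, a_GF = 33/220 = 0.15, a_RF = 99/220 = 0.45, a_FF = 55/220 = 0.25
I − A =
  [   0.70    -0.15     0.00    -0.05]
  [  -0.05     0.65    -0.30    -0.15]
  [  -0.20    -0.15     0.65    -0.45]
  [  -0.30    -0.25     0.00     0.75]
Compute the cofactors C_ij = (−1)^(i+j)·(3×3 minor ij) of I−A; the adjugate is their transpose:
adj(I−A) = Cᵀ =
  [ 0.225000   0.081250   0.037500   0.053750]
  [ 0.139125   0.331500   0.153000   0.167375]
  [ 0.195750   0.200500   0.292250   0.228500]
  [ 0.136375   0.143000   0.066000   0.250375]
det(I−A) = Σ_j (I−A)_1j·C_1j = (0.70)(0.225000) + (-0.15)(0.139125) + (0.00)(0.195750) + (-0.05)(0.136375) = 0.1298125
(I − A)⁻¹ = adj(I−A) / det(I−A) ≈
  [   1.7333     0.6259     0.2889     0.4141]
  [   1.0717     2.5537     1.1786     1.2894]
  [   1.5079     1.5445     2.2513     1.7602]
  [   1.0506     1.1016     0.5084     1.9287]
The output multiplier for sector j is the column-j sum of the Leontief inverse (I − A)⁻¹ = adj(I−A) / det(I−A).
Column P of adj(I−A): (0.225000, 0.139125, 0.195750, 0.136375); det(I−A) = 0.1298125.
m_P = (0.225000 + 0.139125 + 0.195750 + 0.136375) / 0.1298125 = 0.69625 / 0.1298125 ≈ 5.364.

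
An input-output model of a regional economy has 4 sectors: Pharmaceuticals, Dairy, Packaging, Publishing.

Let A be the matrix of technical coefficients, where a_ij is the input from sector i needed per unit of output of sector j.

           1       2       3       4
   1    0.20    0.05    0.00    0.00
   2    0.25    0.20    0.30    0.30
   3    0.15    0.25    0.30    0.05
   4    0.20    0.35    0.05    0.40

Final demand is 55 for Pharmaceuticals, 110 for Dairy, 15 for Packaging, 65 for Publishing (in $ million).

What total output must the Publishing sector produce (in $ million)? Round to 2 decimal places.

x_4 = 382.83

I − A =
  [   0.80    -0.05     0.00     0.00]
  [  -0.25     0.80    -0.30    -0.30]
  [  -0.15    -0.25     0.70    -0.05]
  [  -0.20    -0.35    -0.05     0.60]
Compute the cofactors C_ij = (−1)^(i+j)·(3×3 minor ij) of I−A; the adjugate is their transpose:
adj(I−A) = Cᵀ =
  [ 0.206500   0.020875   0.009750   0.011250]
  [ 0.178625   0.334000   0.156000   0.180000]
  [ 0.121125   0.139000   0.289500   0.093625]
  [ 0.183125   0.213375   0.118375   0.377000]
det(I−A) = Σ_j (I−A)_1j·C_1j = (0.80)(0.206500) + (-0.05)(0.178625) + (0.00)(0.121125) + (0.00)(0.183125) = 0.15626875
(I − A)⁻¹ = adj(I−A) / det(I−A) ≈
  [   1.3214     0.1336     0.0624     0.0720]
  [   1.1431     2.1373     0.9983     1.1519]
  [   0.7751     0.8895     1.8526     0.5991]
  [   1.1719     1.3654     0.7575     2.4125]
x = (I − A)⁻¹ d = adj(I−A)·d / det(I−A), with det(I−A) = 0.15626875:
  x_1 = (0.206500·55 + 0.020875·110 + 0.009750·15 + 0.011250·65) / 0.15626875 = 14.53125 / 0.15626875 ≈ 92.99
  x_2 = (0.178625·55 + 0.334000·110 + 0.156000·15 + 0.180000·65) / 0.15626875 = 60.604375 / 0.15626875 ≈ 387.82
  x_3 = (0.121125·55 + 0.139000·110 + 0.289500·15 + 0.093625·65) / 0.15626875 = 32.38 / 0.15626875 ≈ 207.21
  x_4 = (0.183125·55 + 0.213375·110 + 0.118375·15 + 0.377000·65) / 0.15626875 = 59.82375 / 0.15626875 ≈ 382.83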